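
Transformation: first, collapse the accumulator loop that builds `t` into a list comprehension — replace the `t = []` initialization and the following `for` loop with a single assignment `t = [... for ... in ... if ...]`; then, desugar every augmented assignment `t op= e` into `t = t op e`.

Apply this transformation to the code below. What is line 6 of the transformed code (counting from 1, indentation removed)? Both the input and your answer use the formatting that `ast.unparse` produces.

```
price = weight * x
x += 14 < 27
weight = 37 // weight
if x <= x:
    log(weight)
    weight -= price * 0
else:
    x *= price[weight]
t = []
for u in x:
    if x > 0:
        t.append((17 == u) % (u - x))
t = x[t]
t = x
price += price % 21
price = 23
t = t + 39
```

Transformed code:
price = weight * x
x = x + (14 < 27)
weight = 37 // weight
if x <= x:
    log(weight)
    weight = weight - price * 0
else:
    x = x * price[weight]
t = [(17 == u) % (u - x) for u in x if x > 0]
t = x[t]
t = x
price = price + price % 21
price = 23
t = t + 39

weight = weight - price * 0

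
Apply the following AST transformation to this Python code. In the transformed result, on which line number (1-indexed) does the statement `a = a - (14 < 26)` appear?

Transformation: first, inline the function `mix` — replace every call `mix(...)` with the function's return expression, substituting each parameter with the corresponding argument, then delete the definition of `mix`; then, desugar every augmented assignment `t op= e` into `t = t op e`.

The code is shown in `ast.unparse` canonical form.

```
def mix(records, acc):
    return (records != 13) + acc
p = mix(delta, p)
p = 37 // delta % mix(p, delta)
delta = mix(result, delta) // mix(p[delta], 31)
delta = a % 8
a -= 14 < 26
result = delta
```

5

Transformed code:
p = (delta != 13) + p
p = 37 // delta % ((p != 13) + delta)
delta = ((result != 13) + delta) // ((p[delta] != 13) + 31)
delta = a % 8
a = a - (14 < 26)
result = delta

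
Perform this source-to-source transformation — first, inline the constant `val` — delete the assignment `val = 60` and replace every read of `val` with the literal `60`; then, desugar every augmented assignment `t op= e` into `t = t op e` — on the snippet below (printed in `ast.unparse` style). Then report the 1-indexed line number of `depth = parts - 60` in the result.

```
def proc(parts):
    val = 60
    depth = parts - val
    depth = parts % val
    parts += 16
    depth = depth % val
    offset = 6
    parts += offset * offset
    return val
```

Transformed code:
def proc(parts):
    depth = parts - 60
    depth = parts % 60
    parts = parts + 16
    depth = depth % 60
    offset = 6
    parts = parts + offset * offset
    return 60

2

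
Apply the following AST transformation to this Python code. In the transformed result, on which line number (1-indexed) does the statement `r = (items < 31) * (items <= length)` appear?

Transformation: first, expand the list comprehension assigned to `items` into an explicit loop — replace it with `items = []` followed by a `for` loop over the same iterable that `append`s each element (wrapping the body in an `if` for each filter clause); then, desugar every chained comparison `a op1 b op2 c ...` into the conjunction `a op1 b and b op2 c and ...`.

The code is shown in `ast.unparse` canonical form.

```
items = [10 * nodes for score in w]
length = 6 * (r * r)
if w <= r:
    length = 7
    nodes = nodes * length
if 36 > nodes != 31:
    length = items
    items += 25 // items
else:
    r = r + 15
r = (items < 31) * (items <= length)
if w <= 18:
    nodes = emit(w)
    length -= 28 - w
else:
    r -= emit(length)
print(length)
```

Transformed code:
items = []
for score in w:
    items.append(10 * nodes)
length = 6 * (r * r)
if w <= r:
    length = 7
    nodes = nodes * length
if 36 > nodes and nodes != 31:
    length = items
    items += 25 // items
else:
    r = r + 15
r = (items < 31) * (items <= length)
if w <= 18:
    nodes = emit(w)
    length -= 28 - w
else:
    r -= emit(length)
print(length)

13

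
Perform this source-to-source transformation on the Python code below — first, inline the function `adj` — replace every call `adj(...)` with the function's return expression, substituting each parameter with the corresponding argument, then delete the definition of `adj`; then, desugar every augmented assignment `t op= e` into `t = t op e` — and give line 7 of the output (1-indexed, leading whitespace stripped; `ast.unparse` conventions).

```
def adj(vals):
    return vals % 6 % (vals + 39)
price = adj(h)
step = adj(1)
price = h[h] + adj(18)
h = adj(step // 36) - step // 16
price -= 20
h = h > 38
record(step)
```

Transformed code:
price = h % 6 % (h + 39)
step = 1 % 6 % (1 + 39)
price = h[h] + 18 % 6 % (18 + 39)
h = step // 36 % 6 % (step // 36 + 39) - step // 16
price = price - 20
h = h > 38
record(step)

record(step)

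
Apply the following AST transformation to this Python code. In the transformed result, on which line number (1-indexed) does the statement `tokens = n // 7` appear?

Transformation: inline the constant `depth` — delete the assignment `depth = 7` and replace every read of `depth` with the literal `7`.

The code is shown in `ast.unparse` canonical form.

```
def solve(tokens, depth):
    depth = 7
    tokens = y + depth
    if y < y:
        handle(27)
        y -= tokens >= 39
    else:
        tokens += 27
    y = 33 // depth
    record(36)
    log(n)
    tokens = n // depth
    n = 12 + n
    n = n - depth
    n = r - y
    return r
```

Transformed code:
def solve(tokens, depth):
    tokens = y + 7
    if y < y:
        handle(27)
        y -= tokens >= 39
    else:
        tokens += 27
    y = 33 // 7
    record(36)
    log(n)
    tokens = n // 7
    n = 12 + n
    n = n - 7
    n = r - y
    return r

11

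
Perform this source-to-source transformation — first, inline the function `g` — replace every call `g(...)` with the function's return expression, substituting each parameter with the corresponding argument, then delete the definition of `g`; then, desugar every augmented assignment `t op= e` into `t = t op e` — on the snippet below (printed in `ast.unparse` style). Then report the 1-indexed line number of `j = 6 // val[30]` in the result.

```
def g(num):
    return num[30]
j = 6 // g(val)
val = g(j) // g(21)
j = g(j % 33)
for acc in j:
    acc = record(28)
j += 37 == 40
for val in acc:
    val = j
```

1

Transformed code:
j = 6 // val[30]
val = j[30] // 21[30]
j = (j % 33)[30]
for acc in j:
    acc = record(28)
j = j + (37 == 40)
for val in acc:
    val = j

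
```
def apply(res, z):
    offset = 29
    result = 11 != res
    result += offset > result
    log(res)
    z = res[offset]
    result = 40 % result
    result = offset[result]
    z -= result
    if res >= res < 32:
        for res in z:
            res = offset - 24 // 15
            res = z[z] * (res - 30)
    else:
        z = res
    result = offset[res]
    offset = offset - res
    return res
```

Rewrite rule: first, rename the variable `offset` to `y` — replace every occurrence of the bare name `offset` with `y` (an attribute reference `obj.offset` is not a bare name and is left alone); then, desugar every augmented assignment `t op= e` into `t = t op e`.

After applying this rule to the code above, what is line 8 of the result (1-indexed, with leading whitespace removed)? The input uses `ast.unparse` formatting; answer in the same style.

Transformed code:
def apply(res, z):
    y = 29
    result = 11 != res
    result = result + (y > result)
    log(res)
    z = res[y]
    result = 40 % result
    result = y[result]
    z = z - result
    if res >= res < 32:
        for res in z:
            res = y - 24 // 15
            res = z[z] * (res - 30)
    else:
        z = res
    result = y[res]
    y = y - res
    return res

result = y[result]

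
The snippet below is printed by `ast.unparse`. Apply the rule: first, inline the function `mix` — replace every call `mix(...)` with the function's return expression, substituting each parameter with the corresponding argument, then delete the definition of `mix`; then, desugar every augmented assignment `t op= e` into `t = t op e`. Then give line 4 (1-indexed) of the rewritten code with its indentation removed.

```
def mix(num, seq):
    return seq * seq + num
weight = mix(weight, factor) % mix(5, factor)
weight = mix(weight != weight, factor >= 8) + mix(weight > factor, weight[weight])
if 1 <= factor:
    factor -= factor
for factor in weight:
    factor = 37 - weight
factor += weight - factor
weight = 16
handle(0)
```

factor = factor - factor

Transformed code:
weight = (factor * factor + weight) % (factor * factor + 5)
weight = (factor >= 8) * (factor >= 8) + (weight != weight) + (weight[weight] * weight[weight] + (weight > factor))
if 1 <= factor:
    factor = factor - factor
for factor in weight:
    factor = 37 - weight
factor = factor + (weight - factor)
weight = 16
handle(0)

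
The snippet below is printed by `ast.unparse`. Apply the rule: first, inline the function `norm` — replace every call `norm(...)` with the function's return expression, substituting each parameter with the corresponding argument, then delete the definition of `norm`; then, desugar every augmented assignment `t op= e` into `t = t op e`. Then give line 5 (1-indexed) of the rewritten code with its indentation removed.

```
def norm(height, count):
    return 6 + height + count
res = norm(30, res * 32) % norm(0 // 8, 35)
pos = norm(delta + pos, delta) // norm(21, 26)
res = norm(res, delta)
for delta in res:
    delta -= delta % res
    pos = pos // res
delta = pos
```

Transformed code:
res = (6 + 30 + res * 32) % (6 + 0 // 8 + 35)
pos = (6 + (delta + pos) + delta) // (6 + 21 + 26)
res = 6 + res + delta
for delta in res:
    delta = delta - delta % res
    pos = pos // res
delta = pos

delta = delta - delta % res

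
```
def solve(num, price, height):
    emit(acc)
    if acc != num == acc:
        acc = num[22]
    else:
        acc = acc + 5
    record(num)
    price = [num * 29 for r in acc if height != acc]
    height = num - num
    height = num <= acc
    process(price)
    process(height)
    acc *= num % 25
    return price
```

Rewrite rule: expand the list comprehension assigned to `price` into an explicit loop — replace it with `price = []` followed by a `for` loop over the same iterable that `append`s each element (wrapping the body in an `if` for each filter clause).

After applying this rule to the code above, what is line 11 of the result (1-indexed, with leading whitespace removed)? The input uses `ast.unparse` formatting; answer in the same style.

Transformed code:
def solve(num, price, height):
    emit(acc)
    if acc != num == acc:
        acc = num[22]
    else:
        acc = acc + 5
    record(num)
    price = []
    for r in acc:
        if height != acc:
            price.append(num * 29)
    height = num - num
    height = num <= acc
    process(price)
    process(height)
    acc *= num % 25
    return price

price.append(num * 29)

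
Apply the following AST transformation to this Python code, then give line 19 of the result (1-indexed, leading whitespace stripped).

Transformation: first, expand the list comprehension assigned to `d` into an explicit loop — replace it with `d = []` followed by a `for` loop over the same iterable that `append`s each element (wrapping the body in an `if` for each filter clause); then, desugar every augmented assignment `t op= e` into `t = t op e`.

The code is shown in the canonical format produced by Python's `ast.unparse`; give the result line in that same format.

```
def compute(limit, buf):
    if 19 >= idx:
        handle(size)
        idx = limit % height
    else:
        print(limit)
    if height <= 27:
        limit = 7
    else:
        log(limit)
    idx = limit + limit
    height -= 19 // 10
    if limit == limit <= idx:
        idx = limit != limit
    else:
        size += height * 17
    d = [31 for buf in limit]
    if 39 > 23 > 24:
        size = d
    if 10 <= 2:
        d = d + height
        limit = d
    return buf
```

Transformed code:
def compute(limit, buf):
    if 19 >= idx:
        handle(size)
        idx = limit % height
    else:
        print(limit)
    if height <= 27:
        limit = 7
    else:
        log(limit)
    idx = limit + limit
    height = height - 19 // 10
    if limit == limit <= idx:
        idx = limit != limit
    else:
        size = size + height * 17
    d = []
    for buf in limit:
        d.append(31)
    if 39 > 23 > 24:
        size = d
    if 10 <= 2:
        d = d + height
        limit = d
    return buf

d.append(31)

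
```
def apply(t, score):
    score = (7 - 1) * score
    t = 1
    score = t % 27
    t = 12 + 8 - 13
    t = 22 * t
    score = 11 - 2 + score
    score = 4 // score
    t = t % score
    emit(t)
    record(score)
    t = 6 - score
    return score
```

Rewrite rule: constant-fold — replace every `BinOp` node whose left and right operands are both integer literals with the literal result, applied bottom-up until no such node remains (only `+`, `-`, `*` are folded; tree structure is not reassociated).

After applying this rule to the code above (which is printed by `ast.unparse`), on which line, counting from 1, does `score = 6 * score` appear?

Transformed code:
def apply(t, score):
    score = 6 * score
    t = 1
    score = t % 27
    t = 7
    t = 22 * t
    score = 9 + score
    score = 4 // score
    t = t % score
    emit(t)
    record(score)
    t = 6 - score
    return score

2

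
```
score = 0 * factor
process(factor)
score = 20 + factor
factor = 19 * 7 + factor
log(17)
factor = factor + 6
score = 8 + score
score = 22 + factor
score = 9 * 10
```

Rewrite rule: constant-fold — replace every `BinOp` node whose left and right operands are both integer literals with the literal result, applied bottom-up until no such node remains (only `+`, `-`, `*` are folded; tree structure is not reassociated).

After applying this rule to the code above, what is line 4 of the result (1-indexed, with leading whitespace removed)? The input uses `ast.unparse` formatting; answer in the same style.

Transformed code:
score = 0 * factor
process(factor)
score = 20 + factor
factor = 133 + factor
log(17)
factor = factor + 6
score = 8 + score
score = 22 + factor
score = 90

factor = 133 + factor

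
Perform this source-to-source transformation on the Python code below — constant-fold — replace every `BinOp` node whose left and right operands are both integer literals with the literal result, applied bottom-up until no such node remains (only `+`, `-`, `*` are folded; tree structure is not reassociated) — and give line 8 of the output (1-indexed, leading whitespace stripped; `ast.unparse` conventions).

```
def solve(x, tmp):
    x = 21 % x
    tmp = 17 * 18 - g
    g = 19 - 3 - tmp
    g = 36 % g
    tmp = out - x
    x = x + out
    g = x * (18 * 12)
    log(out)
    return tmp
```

Transformed code:
def solve(x, tmp):
    x = 21 % x
    tmp = 306 - g
    g = 16 - tmp
    g = 36 % g
    tmp = out - x
    x = x + out
    g = x * 216
    log(out)
    return tmp

g = x * 216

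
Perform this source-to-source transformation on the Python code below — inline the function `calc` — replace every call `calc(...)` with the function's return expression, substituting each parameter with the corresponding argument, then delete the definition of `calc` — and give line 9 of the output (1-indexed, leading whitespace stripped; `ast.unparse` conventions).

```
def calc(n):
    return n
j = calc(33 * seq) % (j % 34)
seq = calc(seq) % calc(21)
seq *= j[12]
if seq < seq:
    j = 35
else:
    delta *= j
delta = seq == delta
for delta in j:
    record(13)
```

Transformed code:
j = 33 * seq % (j % 34)
seq = seq % 21
seq *= j[12]
if seq < seq:
    j = 35
else:
    delta *= j
delta = seq == delta
for delta in j:
    record(13)

for delta in j:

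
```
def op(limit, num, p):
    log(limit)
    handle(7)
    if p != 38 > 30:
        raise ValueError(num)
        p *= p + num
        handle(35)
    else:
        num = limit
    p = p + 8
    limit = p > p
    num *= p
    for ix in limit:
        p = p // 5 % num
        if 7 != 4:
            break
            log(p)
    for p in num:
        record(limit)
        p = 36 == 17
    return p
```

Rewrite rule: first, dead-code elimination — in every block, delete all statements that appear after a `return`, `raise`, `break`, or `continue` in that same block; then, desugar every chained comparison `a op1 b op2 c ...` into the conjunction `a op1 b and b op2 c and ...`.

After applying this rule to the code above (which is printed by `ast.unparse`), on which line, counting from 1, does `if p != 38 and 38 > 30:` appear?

Transformed code:
def op(limit, num, p):
    log(limit)
    handle(7)
    if p != 38 and 38 > 30:
        raise ValueError(num)
    else:
        num = limit
    p = p + 8
    limit = p > p
    num *= p
    for ix in limit:
        p = p // 5 % num
        if 7 != 4:
            break
    for p in num:
        record(limit)
        p = 36 == 17
    return p

4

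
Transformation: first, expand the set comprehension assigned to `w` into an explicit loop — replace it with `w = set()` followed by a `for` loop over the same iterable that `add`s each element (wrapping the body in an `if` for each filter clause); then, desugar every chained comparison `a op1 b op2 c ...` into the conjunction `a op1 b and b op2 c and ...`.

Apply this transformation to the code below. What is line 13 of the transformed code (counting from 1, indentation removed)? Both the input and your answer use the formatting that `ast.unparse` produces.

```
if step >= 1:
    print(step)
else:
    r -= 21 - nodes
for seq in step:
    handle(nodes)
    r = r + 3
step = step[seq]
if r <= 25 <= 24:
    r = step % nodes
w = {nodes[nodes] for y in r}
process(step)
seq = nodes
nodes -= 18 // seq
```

Transformed code:
if step >= 1:
    print(step)
else:
    r -= 21 - nodes
for seq in step:
    handle(nodes)
    r = r + 3
step = step[seq]
if r <= 25 and 25 <= 24:
    r = step % nodes
w = set()
for y in r:
    w.add(nodes[nodes])
process(step)
seq = nodes
nodes -= 18 // seq

w.add(nodes[nodes])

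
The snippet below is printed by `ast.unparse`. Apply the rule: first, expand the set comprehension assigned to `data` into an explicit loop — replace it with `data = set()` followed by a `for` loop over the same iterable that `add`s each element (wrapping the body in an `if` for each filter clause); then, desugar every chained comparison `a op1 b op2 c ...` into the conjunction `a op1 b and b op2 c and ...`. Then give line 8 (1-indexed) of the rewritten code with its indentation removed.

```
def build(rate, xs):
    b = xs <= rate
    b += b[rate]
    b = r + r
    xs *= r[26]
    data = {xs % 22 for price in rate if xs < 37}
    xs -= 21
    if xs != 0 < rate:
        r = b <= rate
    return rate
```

if xs < 37:

Transformed code:
def build(rate, xs):
    b = xs <= rate
    b += b[rate]
    b = r + r
    xs *= r[26]
    data = set()
    for price in rate:
        if xs < 37:
            data.add(xs % 22)
    xs -= 21
    if xs != 0 and 0 < rate:
        r = b <= rate
    return rate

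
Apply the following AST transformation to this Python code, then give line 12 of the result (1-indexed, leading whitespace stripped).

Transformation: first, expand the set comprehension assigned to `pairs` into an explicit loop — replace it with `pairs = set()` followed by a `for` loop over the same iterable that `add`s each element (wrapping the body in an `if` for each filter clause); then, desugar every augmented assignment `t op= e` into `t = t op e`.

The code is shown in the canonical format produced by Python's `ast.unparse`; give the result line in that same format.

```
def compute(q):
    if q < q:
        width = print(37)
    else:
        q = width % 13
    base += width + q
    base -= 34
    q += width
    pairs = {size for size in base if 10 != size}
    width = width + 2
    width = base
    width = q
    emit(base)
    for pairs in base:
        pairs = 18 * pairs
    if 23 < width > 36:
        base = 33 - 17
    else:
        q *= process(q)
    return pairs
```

pairs.add(size)

Transformed code:
def compute(q):
    if q < q:
        width = print(37)
    else:
        q = width % 13
    base = base + (width + q)
    base = base - 34
    q = q + width
    pairs = set()
    for size in base:
        if 10 != size:
            pairs.add(size)
    width = width + 2
    width = base
    width = q
    emit(base)
    for pairs in base:
        pairs = 18 * pairs
    if 23 < width > 36:
        base = 33 - 17
    else:
        q = q * process(q)
    return pairs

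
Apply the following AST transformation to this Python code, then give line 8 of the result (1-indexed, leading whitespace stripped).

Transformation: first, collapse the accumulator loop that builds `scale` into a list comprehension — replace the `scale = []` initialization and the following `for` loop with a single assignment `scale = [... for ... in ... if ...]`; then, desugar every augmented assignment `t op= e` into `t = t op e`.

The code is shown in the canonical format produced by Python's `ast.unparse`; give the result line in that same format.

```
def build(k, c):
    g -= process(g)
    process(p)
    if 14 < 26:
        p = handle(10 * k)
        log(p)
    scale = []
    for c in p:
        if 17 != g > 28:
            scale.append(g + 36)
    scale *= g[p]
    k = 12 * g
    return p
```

Transformed code:
def build(k, c):
    g = g - process(g)
    process(p)
    if 14 < 26:
        p = handle(10 * k)
        log(p)
    scale = [g + 36 for c in p if 17 != g > 28]
    scale = scale * g[p]
    k = 12 * g
    return p

scale = scale * g[p]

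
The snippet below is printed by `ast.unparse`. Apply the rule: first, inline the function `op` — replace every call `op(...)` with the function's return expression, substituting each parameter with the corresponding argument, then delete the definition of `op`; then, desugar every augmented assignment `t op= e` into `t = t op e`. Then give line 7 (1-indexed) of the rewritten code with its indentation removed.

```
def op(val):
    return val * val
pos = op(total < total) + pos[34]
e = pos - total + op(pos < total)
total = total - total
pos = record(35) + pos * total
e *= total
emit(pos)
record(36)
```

record(36)

Transformed code:
pos = (total < total) * (total < total) + pos[34]
e = pos - total + (pos < total) * (pos < total)
total = total - total
pos = record(35) + pos * total
e = e * total
emit(pos)
record(36)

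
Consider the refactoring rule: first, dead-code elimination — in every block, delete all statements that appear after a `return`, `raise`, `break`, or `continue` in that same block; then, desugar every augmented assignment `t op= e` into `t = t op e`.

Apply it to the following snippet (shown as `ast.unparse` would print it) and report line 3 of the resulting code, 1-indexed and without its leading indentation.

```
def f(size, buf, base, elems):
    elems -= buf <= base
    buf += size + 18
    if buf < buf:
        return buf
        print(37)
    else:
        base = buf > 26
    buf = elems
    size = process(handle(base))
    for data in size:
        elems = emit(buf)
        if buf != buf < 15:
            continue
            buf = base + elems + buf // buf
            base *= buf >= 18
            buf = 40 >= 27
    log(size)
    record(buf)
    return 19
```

buf = buf + (size + 18)

Transformed code:
def f(size, buf, base, elems):
    elems = elems - (buf <= base)
    buf = buf + (size + 18)
    if buf < buf:
        return buf
    else:
        base = buf > 26
    buf = elems
    size = process(handle(base))
    for data in size:
        elems = emit(buf)
        if buf != buf < 15:
            continue
    log(size)
    record(buf)
    return 19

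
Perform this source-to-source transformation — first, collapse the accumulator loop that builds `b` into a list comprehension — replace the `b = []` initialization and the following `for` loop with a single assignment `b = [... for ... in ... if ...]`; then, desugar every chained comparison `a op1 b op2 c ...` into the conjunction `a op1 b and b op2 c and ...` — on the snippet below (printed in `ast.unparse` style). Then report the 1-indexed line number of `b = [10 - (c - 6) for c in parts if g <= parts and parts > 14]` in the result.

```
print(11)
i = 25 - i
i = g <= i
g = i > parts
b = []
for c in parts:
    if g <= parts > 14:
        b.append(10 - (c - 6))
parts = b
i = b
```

5

Transformed code:
print(11)
i = 25 - i
i = g <= i
g = i > parts
b = [10 - (c - 6) for c in parts if g <= parts and parts > 14]
parts = b
i = b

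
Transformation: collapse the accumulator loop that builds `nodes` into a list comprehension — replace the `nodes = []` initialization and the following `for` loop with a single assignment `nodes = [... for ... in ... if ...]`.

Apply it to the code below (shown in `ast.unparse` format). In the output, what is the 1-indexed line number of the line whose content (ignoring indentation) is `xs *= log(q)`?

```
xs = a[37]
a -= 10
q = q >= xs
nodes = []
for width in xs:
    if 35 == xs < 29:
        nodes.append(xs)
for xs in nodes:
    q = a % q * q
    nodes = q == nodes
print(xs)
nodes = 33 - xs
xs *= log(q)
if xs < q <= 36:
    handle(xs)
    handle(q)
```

Transformed code:
xs = a[37]
a -= 10
q = q >= xs
nodes = [xs for width in xs if 35 == xs < 29]
for xs in nodes:
    q = a % q * q
    nodes = q == nodes
print(xs)
nodes = 33 - xs
xs *= log(q)
if xs < q <= 36:
    handle(xs)
    handle(q)

10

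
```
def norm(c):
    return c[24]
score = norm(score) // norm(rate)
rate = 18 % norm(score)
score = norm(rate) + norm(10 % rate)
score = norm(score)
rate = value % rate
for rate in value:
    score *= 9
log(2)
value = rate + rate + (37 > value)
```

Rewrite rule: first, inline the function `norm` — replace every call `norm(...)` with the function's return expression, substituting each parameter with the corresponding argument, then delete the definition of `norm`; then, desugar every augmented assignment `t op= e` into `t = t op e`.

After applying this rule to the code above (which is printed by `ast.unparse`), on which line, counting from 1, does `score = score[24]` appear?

4

Transformed code:
score = score[24] // rate[24]
rate = 18 % score[24]
score = rate[24] + (10 % rate)[24]
score = score[24]
rate = value % rate
for rate in value:
    score = score * 9
log(2)
value = rate + rate + (37 > value)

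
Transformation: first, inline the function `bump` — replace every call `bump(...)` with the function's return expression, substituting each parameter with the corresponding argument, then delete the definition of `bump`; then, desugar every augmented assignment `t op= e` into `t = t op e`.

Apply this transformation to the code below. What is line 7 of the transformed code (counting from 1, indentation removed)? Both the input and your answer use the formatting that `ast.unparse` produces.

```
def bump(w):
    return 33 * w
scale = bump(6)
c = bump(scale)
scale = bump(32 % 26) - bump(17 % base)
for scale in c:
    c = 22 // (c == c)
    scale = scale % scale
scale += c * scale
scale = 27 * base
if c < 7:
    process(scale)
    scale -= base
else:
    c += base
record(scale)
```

Transformed code:
scale = 33 * 6
c = 33 * scale
scale = 33 * (32 % 26) - 33 * (17 % base)
for scale in c:
    c = 22 // (c == c)
    scale = scale % scale
scale = scale + c * scale
scale = 27 * base
if c < 7:
    process(scale)
    scale = scale - base
else:
    c = c + base
record(scale)

scale = scale + c * scale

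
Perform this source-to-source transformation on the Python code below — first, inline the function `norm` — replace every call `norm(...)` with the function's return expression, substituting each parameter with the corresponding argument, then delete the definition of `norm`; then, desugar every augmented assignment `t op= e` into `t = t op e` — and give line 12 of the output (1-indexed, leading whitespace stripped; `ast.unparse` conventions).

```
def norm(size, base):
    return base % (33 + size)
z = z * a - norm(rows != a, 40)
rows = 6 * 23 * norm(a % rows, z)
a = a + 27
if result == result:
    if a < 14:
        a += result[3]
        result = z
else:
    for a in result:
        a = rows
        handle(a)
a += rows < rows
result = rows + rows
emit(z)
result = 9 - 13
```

a = a + (rows < rows)

Transformed code:
z = z * a - 40 % (33 + (rows != a))
rows = 6 * 23 * (z % (33 + a % rows))
a = a + 27
if result == result:
    if a < 14:
        a = a + result[3]
        result = z
else:
    for a in result:
        a = rows
        handle(a)
a = a + (rows < rows)
result = rows + rows
emit(z)
result = 9 - 13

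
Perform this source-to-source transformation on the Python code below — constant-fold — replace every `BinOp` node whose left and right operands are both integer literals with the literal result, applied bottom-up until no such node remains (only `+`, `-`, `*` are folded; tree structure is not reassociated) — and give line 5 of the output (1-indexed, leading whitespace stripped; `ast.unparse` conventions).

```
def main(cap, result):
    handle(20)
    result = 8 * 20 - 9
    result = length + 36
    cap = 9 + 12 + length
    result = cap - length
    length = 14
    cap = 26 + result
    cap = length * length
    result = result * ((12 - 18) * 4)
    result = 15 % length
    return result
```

cap = 21 + length

Transformed code:
def main(cap, result):
    handle(20)
    result = 151
    result = length + 36
    cap = 21 + length
    result = cap - length
    length = 14
    cap = 26 + result
    cap = length * length
    result = result * -24
    result = 15 % length
    return result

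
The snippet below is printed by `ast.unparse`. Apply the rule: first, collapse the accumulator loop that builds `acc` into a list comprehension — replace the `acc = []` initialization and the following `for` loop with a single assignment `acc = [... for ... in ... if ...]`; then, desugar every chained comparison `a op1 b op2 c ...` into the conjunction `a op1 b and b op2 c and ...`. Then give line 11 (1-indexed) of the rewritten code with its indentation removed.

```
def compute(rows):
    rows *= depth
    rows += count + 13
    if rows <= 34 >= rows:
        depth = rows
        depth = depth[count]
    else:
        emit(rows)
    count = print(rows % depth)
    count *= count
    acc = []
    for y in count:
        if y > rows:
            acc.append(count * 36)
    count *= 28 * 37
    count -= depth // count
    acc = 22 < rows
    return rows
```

acc = [count * 36 for y in count if y > rows]

Transformed code:
def compute(rows):
    rows *= depth
    rows += count + 13
    if rows <= 34 and 34 >= rows:
        depth = rows
        depth = depth[count]
    else:
        emit(rows)
    count = print(rows % depth)
    count *= count
    acc = [count * 36 for y in count if y > rows]
    count *= 28 * 37
    count -= depth // count
    acc = 22 < rows
    return rows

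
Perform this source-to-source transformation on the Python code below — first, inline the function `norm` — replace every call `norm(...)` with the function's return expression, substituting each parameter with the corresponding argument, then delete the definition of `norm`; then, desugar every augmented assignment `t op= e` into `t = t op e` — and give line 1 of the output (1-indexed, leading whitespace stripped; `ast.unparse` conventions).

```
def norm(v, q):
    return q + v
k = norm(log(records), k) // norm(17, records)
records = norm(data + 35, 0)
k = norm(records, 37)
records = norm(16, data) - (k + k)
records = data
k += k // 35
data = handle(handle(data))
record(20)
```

Transformed code:
k = (k + log(records)) // (records + 17)
records = 0 + (data + 35)
k = 37 + records
records = data + 16 - (k + k)
records = data
k = k + k // 35
data = handle(handle(data))
record(20)

k = (k + log(records)) // (records + 17)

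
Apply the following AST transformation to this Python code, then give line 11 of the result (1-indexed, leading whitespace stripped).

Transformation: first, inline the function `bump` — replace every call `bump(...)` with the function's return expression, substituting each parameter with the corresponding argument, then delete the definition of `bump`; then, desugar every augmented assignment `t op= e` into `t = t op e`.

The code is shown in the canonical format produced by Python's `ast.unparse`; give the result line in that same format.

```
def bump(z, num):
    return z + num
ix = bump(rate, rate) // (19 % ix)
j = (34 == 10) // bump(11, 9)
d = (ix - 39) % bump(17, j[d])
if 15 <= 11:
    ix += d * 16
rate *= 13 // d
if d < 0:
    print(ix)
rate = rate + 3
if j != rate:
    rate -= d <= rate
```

rate = rate - (d <= rate)

Transformed code:
ix = (rate + rate) // (19 % ix)
j = (34 == 10) // (11 + 9)
d = (ix - 39) % (17 + j[d])
if 15 <= 11:
    ix = ix + d * 16
rate = rate * (13 // d)
if d < 0:
    print(ix)
rate = rate + 3
if j != rate:
    rate = rate - (d <= rate)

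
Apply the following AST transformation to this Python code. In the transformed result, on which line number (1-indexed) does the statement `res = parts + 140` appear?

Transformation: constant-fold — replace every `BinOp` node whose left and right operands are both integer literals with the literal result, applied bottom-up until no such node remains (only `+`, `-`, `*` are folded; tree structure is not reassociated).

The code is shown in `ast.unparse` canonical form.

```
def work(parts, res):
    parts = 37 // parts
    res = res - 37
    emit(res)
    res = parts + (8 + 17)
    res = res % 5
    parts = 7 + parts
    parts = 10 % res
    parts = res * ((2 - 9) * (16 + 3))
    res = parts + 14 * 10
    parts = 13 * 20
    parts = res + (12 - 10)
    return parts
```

10

Transformed code:
def work(parts, res):
    parts = 37 // parts
    res = res - 37
    emit(res)
    res = parts + 25
    res = res % 5
    parts = 7 + parts
    parts = 10 % res
    parts = res * -133
    res = parts + 140
    parts = 260
    parts = res + 2
    return parts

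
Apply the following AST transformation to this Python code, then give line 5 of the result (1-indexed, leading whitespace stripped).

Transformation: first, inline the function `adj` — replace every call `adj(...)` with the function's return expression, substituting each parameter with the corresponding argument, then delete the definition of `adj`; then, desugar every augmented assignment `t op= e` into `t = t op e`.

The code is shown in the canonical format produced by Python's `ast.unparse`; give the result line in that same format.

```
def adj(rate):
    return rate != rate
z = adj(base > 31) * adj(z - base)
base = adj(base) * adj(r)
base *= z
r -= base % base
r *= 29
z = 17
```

Transformed code:
z = ((base > 31) != (base > 31)) * (z - base != z - base)
base = (base != base) * (r != r)
base = base * z
r = r - base % base
r = r * 29
z = 17

r = r * 29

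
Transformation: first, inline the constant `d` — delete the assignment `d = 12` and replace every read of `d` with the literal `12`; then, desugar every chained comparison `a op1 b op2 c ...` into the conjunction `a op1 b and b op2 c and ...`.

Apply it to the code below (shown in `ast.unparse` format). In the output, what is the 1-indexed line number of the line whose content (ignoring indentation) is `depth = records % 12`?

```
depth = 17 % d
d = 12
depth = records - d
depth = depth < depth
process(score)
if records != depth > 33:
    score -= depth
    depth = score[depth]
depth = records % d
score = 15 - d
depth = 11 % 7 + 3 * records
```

8

Transformed code:
depth = 17 % 12
depth = records - 12
depth = depth < depth
process(score)
if records != depth and depth > 33:
    score -= depth
    depth = score[depth]
depth = records % 12
score = 15 - 12
depth = 11 % 7 + 3 * records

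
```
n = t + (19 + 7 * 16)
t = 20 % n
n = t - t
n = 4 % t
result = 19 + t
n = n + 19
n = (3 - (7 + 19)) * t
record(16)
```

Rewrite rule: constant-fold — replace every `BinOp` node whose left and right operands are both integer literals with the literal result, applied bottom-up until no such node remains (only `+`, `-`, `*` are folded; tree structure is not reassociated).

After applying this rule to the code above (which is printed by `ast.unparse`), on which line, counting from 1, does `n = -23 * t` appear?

7

Transformed code:
n = t + 131
t = 20 % n
n = t - t
n = 4 % t
result = 19 + t
n = n + 19
n = -23 * t
record(16)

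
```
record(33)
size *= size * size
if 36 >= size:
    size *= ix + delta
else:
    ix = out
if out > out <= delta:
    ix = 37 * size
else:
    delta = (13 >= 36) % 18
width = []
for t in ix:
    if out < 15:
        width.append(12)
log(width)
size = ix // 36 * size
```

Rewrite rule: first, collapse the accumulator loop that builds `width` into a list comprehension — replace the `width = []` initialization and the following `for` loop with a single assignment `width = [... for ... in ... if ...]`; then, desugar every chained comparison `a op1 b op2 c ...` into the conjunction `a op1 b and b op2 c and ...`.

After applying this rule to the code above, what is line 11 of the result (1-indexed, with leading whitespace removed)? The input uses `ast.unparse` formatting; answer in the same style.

width = [12 for t in ix if out < 15]

Transformed code:
record(33)
size *= size * size
if 36 >= size:
    size *= ix + delta
else:
    ix = out
if out > out and out <= delta:
    ix = 37 * size
else:
    delta = (13 >= 36) % 18
width = [12 for t in ix if out < 15]
log(width)
size = ix // 36 * size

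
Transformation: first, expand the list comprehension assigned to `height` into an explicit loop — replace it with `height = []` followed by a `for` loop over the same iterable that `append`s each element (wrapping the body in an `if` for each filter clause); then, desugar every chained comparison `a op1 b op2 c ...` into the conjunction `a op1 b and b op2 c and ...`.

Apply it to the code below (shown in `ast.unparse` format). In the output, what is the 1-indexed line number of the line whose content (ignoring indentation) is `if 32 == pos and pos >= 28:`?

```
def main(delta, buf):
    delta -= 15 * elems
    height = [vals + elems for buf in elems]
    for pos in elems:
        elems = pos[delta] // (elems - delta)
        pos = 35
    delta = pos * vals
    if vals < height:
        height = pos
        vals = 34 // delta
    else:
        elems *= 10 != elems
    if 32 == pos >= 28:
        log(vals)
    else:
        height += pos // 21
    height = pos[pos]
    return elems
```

15

Transformed code:
def main(delta, buf):
    delta -= 15 * elems
    height = []
    for buf in elems:
        height.append(vals + elems)
    for pos in elems:
        elems = pos[delta] // (elems - delta)
        pos = 35
    delta = pos * vals
    if vals < height:
        height = pos
        vals = 34 // delta
    else:
        elems *= 10 != elems
    if 32 == pos and pos >= 28:
        log(vals)
    else:
        height += pos // 21
    height = pos[pos]
    return elems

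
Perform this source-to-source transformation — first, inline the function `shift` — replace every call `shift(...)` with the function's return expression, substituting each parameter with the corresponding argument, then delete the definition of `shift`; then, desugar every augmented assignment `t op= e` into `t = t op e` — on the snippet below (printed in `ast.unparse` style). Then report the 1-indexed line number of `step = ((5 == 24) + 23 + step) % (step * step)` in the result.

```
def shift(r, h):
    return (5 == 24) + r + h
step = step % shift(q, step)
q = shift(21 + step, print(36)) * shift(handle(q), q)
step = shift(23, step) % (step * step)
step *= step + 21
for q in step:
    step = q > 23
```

3

Transformed code:
step = step % ((5 == 24) + q + step)
q = ((5 == 24) + (21 + step) + print(36)) * ((5 == 24) + handle(q) + q)
step = ((5 == 24) + 23 + step) % (step * step)
step = step * (step + 21)
for q in step:
    step = q > 23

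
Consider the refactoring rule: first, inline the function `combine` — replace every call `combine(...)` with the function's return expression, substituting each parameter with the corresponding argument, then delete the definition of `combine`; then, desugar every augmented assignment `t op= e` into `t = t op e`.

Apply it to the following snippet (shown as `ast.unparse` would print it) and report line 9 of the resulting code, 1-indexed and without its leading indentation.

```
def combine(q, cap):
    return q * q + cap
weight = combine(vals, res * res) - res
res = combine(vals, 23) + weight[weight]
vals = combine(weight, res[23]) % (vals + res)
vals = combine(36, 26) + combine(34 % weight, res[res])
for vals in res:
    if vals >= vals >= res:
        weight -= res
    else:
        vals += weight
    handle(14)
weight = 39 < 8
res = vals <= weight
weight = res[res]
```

Transformed code:
weight = vals * vals + res * res - res
res = vals * vals + 23 + weight[weight]
vals = (weight * weight + res[23]) % (vals + res)
vals = 36 * 36 + 26 + (34 % weight * (34 % weight) + res[res])
for vals in res:
    if vals >= vals >= res:
        weight = weight - res
    else:
        vals = vals + weight
    handle(14)
weight = 39 < 8
res = vals <= weight
weight = res[res]

vals = vals + weight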